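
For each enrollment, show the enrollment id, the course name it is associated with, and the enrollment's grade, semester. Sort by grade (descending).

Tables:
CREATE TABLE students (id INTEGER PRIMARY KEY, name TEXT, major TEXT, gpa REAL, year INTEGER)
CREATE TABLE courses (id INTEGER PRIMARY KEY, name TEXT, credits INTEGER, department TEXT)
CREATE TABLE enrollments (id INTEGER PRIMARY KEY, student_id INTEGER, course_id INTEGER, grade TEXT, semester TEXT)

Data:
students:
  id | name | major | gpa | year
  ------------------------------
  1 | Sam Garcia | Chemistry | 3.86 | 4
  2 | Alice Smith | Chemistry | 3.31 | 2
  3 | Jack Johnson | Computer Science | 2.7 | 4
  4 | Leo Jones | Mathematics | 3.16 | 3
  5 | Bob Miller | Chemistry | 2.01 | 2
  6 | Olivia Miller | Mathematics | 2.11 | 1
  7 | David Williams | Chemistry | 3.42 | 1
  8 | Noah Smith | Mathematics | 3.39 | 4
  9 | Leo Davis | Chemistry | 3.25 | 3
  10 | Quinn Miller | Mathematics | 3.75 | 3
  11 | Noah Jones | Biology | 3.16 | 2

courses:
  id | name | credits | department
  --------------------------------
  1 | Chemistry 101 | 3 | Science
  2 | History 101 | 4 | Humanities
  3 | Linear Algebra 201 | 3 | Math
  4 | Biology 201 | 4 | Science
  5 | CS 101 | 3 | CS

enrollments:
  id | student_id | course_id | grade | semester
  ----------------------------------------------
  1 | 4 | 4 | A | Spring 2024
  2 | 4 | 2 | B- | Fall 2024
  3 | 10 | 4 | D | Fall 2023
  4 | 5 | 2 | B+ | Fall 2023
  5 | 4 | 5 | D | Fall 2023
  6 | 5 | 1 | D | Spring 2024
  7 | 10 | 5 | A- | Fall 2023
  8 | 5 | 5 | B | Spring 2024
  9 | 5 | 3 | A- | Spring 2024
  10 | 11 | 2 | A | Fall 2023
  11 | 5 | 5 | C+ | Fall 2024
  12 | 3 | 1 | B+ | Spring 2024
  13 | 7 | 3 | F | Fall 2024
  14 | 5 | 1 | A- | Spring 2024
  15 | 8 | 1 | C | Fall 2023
SELECT c.id, p.name AS course, c.grade, c.semester FROM enrollments c JOIN courses p ON c.course_id = p.id ORDER BY c.grade DESC

Execution result:
id | course | grade | semester
13 | Linear Algebra 201 | F | Fall 2024
3 | Biology 201 | D | Fall 2023
5 | CS 101 | D | Fall 2023
6 | Chemistry 101 | D | Spring 2024
11 | CS 101 | C+ | Fall 2024
15 | Chemistry 101 | C | Fall 2023
2 | History 101 | B- | Fall 2024
4 | History 101 | B+ | Fall 2023
12 | Chemistry 101 | B+ | Spring 2024
8 | CS 101 | B | Spring 2024
7 | CS 101 | A- | Fall 2023
9 | Linear Algebra 201 | A- | Spring 2024
14 | Chemistry 101 | A- | Spring 2024
1 | Biology 201 | A | Spring 2024
10 | History 101 | A | Fall 2023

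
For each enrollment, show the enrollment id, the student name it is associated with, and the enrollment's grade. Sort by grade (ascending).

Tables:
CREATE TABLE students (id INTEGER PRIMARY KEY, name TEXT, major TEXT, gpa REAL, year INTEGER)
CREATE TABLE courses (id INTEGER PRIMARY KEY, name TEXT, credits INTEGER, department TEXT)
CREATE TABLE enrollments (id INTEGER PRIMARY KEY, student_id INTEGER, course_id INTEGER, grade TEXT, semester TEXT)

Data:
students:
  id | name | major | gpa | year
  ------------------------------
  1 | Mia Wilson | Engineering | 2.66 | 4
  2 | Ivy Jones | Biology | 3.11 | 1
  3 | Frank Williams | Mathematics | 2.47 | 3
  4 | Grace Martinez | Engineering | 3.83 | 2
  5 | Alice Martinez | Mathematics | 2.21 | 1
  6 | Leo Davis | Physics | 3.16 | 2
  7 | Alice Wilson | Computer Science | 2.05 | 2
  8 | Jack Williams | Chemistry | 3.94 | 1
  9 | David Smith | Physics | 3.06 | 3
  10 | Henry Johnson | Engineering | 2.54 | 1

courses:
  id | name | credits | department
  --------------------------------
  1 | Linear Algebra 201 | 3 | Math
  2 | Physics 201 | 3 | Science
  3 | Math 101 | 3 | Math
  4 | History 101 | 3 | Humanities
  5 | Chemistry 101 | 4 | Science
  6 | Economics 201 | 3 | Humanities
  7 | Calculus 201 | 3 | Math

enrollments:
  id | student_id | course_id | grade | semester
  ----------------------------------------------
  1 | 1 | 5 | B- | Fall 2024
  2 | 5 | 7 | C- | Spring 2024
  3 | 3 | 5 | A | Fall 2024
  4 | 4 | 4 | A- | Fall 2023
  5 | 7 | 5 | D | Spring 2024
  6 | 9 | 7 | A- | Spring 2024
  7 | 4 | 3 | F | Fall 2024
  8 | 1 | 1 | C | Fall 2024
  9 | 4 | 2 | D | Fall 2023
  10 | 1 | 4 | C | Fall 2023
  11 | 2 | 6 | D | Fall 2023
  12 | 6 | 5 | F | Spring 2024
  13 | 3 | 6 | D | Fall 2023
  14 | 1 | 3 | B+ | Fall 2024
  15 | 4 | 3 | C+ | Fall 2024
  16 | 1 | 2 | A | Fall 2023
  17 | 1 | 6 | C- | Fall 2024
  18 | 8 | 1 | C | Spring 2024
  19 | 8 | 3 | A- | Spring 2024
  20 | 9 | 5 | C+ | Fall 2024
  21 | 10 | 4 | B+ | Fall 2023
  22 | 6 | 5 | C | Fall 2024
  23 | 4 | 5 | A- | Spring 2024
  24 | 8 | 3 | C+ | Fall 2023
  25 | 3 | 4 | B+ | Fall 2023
SELECT c.id, p.name AS student, c.grade FROM enrollments c JOIN students p ON c.student_id = p.id ORDER BY c.grade ASC

Execution result:
id | student | grade
3 | Frank Williams | A
16 | Mia Wilson | A
4 | Grace Martinez | A-
6 | David Smith | A-
19 | Jack Williams | A-
23 | Grace Martinez | A-
14 | Mia Wilson | B+
21 | Henry Johnson | B+
25 | Frank Williams | B+
1 | Mia Wilson | B-
8 | Mia Wilson | C
10 | Mia Wilson | C
18 | Jack Williams | C
22 | Leo Davis | C
15 | Grace Martinez | C+
20 | David Smith | C+
24 | Jack Williams | C+
2 | Alice Martinez | C-
17 | Mia Wilson | C-
5 | Alice Wilson | D
9 | Grace Martinez | D
11 | Ivy Jones | D
13 | Frank Williams | D
7 | Grace Martinez | F
12 | Leo Davis | F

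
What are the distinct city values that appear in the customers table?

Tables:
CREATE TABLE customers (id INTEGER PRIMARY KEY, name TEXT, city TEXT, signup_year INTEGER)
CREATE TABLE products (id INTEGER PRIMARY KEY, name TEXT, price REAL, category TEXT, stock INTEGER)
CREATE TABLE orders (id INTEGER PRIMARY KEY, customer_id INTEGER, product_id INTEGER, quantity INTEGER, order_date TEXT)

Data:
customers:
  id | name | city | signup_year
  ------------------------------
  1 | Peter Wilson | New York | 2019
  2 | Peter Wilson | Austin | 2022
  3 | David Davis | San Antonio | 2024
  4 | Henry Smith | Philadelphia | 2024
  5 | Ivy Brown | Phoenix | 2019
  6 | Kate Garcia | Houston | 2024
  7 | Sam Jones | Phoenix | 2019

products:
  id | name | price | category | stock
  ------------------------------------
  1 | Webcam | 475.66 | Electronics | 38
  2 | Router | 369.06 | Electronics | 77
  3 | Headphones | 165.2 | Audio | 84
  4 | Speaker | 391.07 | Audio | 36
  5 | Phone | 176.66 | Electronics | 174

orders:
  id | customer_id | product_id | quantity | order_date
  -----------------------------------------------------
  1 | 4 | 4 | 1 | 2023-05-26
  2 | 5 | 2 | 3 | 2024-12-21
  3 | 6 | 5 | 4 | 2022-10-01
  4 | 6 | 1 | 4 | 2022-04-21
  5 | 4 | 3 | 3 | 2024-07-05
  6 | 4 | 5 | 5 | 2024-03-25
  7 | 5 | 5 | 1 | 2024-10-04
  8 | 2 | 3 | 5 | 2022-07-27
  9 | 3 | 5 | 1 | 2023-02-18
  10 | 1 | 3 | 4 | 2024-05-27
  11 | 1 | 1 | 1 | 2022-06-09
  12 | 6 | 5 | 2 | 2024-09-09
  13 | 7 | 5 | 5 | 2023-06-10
SELECT DISTINCT city FROM customers

Execution result:
city
New York
Austin
San Antonio
Philadelphia
Phoenix
Houston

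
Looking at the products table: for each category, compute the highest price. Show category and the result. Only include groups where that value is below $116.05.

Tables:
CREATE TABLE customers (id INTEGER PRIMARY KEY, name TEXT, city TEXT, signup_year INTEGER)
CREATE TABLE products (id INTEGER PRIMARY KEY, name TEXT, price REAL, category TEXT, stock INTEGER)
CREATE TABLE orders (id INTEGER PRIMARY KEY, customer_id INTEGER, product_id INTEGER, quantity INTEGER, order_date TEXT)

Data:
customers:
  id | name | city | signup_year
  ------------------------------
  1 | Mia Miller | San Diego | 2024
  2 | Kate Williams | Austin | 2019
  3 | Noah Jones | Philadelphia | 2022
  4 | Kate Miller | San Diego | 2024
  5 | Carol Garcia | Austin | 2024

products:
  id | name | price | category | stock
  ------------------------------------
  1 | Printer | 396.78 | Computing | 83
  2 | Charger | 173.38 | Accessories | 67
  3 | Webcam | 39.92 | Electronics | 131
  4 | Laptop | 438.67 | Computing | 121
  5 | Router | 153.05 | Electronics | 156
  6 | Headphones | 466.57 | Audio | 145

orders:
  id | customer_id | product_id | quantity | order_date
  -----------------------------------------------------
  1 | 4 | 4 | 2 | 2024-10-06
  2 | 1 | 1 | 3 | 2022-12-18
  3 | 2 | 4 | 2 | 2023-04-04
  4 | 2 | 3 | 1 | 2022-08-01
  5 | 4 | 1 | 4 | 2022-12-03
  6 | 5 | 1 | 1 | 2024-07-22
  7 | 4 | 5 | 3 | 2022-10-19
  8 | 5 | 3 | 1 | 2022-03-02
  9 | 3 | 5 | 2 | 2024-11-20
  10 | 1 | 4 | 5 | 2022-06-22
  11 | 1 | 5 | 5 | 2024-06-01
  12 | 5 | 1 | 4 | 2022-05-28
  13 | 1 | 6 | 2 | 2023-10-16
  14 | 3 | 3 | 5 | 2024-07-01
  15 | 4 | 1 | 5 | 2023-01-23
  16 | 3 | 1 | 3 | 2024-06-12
SELECT category, MAX(price) AS max_price FROM products GROUP BY category HAVING MAX(price) < 116.05

Execution result:
(no rows)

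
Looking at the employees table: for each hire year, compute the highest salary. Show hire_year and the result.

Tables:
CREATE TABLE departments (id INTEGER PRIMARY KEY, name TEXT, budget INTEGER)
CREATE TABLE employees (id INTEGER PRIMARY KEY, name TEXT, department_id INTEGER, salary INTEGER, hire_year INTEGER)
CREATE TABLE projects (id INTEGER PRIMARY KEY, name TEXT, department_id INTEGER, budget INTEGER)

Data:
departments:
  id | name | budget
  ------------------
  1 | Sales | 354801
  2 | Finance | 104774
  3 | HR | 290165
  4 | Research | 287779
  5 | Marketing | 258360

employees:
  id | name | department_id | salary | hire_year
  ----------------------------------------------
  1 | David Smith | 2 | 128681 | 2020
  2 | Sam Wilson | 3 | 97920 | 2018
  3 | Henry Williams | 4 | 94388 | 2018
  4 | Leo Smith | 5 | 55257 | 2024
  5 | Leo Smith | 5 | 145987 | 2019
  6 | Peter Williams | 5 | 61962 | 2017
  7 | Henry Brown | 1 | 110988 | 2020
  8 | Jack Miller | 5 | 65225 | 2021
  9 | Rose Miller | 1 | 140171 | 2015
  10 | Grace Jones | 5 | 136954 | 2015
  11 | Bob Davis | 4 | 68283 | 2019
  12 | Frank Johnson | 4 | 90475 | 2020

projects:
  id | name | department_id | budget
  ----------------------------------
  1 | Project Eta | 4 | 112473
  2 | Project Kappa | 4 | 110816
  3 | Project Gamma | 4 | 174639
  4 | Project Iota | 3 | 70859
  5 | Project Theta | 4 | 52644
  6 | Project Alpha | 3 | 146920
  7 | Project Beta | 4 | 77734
SELECT hire_year, MAX(salary) AS max_salary FROM employees GROUP BY hire_year

Execution result:
hire_year | max_salary
2015 | 140171
2017 | 61962
2018 | 97920
2019 | 145987
2020 | 128681
2021 | 65225
2024 | 55257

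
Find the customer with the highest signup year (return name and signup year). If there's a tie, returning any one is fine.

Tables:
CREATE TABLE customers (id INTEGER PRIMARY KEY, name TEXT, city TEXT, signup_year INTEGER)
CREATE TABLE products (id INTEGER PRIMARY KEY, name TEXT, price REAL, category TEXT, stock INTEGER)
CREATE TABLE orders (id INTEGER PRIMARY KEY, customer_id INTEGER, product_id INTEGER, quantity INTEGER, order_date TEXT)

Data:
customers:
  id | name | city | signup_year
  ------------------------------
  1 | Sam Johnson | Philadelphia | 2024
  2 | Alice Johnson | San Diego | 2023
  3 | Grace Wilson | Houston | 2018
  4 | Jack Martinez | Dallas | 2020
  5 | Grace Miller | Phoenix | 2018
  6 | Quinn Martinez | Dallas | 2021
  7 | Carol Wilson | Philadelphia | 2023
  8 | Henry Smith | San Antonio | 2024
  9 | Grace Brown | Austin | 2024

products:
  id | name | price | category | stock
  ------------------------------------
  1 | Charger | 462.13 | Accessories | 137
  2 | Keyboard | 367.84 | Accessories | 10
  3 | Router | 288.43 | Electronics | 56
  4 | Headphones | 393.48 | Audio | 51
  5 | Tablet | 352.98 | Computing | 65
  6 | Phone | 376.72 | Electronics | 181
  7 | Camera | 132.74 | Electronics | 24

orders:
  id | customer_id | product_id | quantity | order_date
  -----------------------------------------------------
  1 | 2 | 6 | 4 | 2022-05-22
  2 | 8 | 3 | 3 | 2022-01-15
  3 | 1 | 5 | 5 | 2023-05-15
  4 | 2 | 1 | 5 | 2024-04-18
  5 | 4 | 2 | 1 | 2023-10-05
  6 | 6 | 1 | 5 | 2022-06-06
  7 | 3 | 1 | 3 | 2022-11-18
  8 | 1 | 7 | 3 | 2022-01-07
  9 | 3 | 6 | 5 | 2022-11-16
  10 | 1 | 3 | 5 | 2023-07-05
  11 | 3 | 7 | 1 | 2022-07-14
SELECT name, signup_year FROM customers ORDER BY signup_year DESC LIMIT 1

Execution result:
name | signup_year
Sam Johnson | 2024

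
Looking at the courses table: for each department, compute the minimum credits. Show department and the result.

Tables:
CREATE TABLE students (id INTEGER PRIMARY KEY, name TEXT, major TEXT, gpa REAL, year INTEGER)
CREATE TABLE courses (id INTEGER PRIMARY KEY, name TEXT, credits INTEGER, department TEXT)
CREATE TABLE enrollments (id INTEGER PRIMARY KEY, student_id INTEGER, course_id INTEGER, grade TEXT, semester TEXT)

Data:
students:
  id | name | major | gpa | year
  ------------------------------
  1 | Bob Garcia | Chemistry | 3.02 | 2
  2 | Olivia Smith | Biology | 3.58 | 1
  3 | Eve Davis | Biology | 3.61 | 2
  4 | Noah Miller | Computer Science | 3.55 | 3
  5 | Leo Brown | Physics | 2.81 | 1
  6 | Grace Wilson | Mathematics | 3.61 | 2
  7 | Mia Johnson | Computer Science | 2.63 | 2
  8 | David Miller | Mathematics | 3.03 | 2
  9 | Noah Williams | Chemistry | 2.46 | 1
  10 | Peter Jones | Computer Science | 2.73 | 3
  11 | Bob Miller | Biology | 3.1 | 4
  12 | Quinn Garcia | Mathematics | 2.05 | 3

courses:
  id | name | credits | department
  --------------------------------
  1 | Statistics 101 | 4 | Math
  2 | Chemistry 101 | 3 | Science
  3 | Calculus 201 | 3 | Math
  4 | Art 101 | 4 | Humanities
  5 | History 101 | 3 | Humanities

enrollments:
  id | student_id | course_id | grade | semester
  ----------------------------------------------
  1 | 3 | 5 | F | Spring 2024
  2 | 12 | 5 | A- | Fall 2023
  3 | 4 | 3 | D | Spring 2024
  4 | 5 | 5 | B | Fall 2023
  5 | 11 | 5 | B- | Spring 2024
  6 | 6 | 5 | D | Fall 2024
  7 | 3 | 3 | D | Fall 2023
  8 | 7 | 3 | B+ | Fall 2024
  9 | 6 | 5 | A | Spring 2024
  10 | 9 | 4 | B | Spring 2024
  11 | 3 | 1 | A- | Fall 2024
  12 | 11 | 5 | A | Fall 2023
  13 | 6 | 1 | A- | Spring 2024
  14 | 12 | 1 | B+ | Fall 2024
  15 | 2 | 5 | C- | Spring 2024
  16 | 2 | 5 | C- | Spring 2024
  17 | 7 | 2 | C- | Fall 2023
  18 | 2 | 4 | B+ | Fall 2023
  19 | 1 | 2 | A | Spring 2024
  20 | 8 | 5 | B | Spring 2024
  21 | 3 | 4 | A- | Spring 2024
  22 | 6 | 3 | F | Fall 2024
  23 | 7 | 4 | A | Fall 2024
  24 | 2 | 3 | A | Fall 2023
SELECT department, MIN(credits) AS min_credits FROM courses GROUP BY department

Execution result:
department | min_credits
Humanities | 3
Math | 3
Science | 3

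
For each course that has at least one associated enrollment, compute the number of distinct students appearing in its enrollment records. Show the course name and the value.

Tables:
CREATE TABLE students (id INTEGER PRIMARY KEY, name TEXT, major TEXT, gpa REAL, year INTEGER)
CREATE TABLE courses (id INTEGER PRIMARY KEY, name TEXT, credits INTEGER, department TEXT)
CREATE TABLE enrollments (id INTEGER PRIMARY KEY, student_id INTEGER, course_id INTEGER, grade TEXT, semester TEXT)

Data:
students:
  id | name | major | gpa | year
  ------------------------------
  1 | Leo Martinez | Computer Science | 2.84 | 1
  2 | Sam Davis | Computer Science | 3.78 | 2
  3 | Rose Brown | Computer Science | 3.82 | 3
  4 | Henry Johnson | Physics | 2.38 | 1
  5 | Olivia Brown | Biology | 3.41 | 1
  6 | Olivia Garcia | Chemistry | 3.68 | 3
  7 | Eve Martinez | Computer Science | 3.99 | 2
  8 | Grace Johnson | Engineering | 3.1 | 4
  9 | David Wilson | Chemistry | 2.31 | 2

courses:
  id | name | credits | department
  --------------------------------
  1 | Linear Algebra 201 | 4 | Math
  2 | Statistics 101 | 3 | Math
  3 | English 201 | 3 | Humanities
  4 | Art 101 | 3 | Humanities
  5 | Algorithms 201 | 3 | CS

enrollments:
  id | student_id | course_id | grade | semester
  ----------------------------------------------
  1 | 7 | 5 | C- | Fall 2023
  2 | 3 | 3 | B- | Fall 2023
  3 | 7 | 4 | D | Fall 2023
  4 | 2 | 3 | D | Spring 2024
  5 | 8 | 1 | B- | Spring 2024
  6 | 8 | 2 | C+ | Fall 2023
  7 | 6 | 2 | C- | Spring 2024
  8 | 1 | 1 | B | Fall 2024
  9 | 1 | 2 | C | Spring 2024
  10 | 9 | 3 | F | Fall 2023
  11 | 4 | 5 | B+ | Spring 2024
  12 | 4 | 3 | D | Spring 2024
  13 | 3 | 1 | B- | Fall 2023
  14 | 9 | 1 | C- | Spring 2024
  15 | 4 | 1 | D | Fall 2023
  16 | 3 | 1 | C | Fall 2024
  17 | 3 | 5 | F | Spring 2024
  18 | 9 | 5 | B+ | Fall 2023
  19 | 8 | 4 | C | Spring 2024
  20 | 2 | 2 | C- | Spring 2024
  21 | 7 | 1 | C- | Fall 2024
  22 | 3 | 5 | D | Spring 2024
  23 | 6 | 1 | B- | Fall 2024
SELECT p.name, COUNT(DISTINCT c.student_id) AS distinct_student_count FROM enrollments c JOIN courses p ON c.course_id = p.id GROUP BY p.id, p.name

Execution result:
name | distinct_student_count
Linear Algebra 201 | 7
Statistics 101 | 4
English 201 | 4
Art 101 | 2
Algorithms 201 | 4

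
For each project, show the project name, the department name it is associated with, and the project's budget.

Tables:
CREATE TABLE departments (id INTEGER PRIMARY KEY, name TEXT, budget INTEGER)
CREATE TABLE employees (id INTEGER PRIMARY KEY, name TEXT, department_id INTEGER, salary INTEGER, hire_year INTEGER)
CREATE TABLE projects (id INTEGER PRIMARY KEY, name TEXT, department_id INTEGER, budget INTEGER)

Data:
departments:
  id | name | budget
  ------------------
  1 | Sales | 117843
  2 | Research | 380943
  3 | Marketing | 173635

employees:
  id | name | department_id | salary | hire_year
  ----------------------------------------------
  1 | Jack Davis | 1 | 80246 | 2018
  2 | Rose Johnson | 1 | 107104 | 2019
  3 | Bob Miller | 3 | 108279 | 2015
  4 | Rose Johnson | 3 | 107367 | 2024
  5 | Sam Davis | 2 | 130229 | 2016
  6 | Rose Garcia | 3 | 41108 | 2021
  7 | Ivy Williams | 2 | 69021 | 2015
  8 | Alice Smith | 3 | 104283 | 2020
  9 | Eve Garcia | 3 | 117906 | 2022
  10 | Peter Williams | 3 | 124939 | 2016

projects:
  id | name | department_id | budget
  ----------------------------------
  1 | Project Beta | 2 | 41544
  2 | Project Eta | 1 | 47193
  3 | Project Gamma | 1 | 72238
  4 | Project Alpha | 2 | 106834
SELECT c.name, p.name AS department, c.budget FROM projects c JOIN departments p ON c.department_id = p.id

Execution result:
name | department | budget
Project Beta | Research | 41544
Project Eta | Sales | 47193
Project Gamma | Sales | 72238
Project Alpha | Research | 106834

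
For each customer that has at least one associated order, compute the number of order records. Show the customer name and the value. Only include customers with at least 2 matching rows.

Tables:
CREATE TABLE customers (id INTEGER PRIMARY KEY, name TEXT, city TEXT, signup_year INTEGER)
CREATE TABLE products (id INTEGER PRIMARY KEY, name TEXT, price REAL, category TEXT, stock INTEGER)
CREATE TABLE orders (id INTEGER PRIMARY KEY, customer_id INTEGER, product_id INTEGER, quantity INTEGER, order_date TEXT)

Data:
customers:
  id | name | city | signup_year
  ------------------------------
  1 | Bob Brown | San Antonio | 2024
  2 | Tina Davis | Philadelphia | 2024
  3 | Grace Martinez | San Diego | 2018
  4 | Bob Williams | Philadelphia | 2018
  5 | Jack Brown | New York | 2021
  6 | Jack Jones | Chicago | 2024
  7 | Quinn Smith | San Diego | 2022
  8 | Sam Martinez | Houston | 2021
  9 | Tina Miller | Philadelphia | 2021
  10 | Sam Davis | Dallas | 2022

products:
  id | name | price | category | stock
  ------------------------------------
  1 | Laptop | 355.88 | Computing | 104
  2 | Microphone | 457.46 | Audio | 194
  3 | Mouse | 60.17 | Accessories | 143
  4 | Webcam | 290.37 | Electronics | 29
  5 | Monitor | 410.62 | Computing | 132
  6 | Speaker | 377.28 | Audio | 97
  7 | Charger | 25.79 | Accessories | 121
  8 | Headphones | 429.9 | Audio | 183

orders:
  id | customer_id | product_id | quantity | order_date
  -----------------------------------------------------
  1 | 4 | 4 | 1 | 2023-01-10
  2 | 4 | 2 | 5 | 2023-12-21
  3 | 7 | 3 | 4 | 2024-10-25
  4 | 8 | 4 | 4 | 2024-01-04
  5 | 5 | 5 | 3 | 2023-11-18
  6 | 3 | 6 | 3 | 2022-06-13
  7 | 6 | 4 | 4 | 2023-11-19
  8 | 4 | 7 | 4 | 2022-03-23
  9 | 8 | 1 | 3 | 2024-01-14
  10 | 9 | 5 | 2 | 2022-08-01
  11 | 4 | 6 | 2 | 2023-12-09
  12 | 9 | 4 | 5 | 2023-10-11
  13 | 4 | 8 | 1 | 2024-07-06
SELECT p.name, COUNT(*) AS n FROM orders c JOIN customers p ON c.customer_id = p.id GROUP BY p.id, p.name HAVING COUNT(*) >= 2

Execution result:
name | n
Bob Williams | 5
Sam Martinez | 2
Tina Miller | 2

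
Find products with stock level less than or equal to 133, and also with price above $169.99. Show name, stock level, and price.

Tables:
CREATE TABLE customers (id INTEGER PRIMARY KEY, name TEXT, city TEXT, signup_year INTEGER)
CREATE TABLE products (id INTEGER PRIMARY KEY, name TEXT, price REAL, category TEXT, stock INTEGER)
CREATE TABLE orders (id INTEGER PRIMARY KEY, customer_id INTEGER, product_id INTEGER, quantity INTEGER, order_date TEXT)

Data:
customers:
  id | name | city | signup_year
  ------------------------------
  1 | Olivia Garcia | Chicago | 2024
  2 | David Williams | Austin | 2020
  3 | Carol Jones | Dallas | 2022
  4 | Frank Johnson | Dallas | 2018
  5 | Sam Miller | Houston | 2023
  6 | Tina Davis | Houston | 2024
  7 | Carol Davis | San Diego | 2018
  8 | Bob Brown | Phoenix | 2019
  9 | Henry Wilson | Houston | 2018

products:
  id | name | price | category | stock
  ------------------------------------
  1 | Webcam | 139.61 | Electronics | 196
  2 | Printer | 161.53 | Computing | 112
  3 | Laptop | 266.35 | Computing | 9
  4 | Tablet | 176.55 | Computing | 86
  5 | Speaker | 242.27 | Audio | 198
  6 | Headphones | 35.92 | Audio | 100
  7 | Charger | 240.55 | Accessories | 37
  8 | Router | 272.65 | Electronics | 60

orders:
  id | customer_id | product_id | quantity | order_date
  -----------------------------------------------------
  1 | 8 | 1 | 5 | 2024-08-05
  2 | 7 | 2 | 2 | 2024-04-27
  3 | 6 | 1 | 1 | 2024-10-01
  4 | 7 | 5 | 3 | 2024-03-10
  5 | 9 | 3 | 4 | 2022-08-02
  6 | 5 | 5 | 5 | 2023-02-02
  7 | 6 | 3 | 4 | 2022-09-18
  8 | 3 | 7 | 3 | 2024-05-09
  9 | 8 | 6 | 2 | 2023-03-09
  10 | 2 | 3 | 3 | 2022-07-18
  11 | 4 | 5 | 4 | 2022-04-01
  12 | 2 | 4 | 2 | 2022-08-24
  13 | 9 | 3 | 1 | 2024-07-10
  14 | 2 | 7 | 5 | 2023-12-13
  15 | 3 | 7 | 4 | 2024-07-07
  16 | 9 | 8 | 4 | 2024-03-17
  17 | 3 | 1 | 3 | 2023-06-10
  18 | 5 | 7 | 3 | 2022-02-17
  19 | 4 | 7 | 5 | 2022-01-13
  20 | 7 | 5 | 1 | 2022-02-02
SELECT name, stock, price FROM products WHERE stock <= 133 AND price > 169.99

Execution result:
name | stock | price
Laptop | 9 | 266.35
Tablet | 86 | 176.55
Charger | 37 | 240.55
Router | 60 | 272.65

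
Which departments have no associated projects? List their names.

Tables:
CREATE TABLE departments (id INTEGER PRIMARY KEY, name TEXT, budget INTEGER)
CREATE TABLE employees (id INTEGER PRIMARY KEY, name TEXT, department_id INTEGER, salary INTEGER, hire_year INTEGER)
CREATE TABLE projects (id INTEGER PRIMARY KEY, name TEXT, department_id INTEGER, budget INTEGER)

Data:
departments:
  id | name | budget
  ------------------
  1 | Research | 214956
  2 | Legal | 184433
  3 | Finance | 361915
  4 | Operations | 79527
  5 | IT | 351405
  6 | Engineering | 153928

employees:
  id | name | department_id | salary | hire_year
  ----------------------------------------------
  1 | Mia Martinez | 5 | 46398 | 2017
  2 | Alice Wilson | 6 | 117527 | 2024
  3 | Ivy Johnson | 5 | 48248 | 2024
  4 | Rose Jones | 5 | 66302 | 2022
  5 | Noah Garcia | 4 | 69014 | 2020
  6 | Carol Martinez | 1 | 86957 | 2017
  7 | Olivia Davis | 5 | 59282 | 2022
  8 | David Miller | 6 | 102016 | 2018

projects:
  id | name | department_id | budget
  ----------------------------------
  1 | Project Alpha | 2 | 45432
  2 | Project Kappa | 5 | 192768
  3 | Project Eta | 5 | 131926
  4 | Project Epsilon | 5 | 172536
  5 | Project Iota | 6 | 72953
SELECT p.name FROM departments p LEFT JOIN projects c ON c.department_id = p.id WHERE c.id IS NULL

Execution result:
name
Research
Finance
Operations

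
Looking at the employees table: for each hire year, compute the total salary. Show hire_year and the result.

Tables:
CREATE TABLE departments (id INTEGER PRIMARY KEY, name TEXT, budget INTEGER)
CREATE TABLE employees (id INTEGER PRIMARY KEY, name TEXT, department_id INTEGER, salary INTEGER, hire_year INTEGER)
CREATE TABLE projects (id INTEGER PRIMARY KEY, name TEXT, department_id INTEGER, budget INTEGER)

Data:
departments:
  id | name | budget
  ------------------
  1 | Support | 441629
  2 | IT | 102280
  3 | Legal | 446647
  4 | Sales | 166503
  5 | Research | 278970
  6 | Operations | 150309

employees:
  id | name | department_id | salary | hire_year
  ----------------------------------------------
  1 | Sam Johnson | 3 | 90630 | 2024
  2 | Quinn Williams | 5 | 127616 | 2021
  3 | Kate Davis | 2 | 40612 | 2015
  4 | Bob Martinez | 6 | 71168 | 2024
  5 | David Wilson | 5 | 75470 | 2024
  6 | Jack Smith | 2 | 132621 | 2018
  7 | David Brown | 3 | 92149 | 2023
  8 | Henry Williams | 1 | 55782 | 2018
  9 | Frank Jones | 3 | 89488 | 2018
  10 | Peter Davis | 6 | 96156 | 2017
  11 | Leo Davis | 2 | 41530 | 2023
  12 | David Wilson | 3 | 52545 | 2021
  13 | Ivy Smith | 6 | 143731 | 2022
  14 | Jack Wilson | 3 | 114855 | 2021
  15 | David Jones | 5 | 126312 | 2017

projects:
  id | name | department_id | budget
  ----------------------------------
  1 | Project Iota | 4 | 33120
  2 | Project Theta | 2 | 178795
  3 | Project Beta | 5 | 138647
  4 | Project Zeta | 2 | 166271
SELECT hire_year, SUM(salary) AS sum_salary FROM employees GROUP BY hire_year

Execution result:
hire_year | sum_salary
2015 | 40612
2017 | 222468
2018 | 277891
2021 | 295016
2022 | 143731
2023 | 133679
2024 | 237268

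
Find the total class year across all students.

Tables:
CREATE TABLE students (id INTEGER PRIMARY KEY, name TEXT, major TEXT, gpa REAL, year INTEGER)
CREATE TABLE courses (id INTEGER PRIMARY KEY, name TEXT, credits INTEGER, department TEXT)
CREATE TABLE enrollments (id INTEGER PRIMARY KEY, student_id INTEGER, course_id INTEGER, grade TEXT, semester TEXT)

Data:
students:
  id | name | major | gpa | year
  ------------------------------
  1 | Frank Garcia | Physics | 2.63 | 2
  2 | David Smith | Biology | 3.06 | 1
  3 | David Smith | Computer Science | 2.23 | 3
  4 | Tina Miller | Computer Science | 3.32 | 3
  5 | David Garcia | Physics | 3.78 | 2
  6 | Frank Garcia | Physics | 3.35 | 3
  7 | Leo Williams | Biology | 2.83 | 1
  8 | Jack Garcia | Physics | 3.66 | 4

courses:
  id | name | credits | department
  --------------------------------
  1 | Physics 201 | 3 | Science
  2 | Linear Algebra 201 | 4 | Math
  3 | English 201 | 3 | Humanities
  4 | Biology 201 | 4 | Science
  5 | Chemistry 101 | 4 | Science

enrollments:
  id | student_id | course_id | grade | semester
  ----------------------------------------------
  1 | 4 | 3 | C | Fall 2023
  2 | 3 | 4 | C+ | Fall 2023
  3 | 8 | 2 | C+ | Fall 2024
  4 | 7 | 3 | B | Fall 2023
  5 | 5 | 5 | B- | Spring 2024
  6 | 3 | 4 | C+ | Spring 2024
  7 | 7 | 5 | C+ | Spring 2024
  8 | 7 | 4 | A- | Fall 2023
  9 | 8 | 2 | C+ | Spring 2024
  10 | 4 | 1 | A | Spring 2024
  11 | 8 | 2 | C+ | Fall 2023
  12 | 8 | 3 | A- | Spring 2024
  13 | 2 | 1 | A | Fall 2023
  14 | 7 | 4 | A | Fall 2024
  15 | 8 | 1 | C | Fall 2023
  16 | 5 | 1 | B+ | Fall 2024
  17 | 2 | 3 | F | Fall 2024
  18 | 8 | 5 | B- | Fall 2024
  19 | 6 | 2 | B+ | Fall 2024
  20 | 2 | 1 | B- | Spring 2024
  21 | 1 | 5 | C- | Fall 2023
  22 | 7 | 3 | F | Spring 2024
SELECT SUM(year) FROM students

Execution result:
19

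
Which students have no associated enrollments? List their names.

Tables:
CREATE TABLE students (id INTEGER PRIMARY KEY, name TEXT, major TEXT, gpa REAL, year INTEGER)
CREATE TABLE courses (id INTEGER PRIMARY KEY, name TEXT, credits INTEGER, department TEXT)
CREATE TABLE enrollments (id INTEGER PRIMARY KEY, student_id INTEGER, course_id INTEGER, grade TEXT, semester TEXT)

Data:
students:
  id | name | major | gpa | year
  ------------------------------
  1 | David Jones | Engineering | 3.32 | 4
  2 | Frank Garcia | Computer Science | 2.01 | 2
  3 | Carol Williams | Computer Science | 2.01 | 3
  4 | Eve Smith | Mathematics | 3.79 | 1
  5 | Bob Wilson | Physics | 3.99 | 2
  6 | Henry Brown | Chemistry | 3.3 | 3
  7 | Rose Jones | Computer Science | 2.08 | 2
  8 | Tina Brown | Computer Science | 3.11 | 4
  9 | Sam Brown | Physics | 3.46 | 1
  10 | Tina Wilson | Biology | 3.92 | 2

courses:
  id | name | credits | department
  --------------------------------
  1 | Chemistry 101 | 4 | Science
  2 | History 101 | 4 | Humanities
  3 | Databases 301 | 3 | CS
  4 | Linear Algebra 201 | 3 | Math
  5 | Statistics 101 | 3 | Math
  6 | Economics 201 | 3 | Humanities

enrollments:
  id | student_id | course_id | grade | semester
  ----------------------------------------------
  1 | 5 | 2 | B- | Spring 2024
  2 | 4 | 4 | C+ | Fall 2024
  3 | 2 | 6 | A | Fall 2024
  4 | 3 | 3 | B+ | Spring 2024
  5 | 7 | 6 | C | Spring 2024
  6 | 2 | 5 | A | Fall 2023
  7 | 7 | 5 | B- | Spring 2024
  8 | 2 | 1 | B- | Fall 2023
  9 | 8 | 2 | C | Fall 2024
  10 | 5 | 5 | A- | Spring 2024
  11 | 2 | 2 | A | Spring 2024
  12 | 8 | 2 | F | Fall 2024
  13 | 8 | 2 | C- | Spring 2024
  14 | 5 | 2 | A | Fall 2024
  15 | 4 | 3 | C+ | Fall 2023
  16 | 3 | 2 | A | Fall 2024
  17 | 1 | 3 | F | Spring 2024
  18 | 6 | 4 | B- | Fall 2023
SELECT p.name FROM students p LEFT JOIN enrollments c ON c.student_id = p.id WHERE c.id IS NULL

Execution result:
name
Sam Brown
Tina Wilson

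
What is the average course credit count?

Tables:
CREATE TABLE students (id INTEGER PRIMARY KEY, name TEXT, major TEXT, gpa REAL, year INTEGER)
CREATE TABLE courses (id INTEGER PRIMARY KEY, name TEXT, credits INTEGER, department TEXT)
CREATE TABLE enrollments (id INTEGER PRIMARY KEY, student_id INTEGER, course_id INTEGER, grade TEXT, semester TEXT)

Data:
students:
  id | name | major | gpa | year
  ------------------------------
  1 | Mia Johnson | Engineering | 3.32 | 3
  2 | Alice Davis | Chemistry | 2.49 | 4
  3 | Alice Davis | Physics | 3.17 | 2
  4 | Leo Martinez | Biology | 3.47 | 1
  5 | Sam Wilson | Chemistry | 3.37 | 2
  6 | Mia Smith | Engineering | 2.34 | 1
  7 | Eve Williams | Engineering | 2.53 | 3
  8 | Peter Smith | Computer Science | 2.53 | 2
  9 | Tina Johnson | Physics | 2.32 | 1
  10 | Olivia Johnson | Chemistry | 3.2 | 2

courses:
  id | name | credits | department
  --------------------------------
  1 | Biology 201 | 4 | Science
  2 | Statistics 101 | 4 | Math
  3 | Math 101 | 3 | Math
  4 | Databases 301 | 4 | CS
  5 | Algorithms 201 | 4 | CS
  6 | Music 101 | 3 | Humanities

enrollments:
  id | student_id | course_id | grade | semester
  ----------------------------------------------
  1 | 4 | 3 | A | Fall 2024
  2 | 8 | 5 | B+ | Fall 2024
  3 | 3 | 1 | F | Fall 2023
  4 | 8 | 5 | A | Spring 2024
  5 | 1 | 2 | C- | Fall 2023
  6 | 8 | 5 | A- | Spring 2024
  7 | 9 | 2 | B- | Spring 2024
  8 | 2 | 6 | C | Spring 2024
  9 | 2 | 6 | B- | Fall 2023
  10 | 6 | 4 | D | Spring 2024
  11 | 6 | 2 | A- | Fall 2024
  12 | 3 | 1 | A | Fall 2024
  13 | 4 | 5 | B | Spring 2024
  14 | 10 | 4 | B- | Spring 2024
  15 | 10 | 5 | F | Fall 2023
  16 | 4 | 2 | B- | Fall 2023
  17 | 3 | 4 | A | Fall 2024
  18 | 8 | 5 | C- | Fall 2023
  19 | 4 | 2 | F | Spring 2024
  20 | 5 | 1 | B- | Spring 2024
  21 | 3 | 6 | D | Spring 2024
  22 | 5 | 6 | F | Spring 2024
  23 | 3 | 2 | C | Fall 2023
SELECT AVG(credits) FROM courses

Execution result:
3.67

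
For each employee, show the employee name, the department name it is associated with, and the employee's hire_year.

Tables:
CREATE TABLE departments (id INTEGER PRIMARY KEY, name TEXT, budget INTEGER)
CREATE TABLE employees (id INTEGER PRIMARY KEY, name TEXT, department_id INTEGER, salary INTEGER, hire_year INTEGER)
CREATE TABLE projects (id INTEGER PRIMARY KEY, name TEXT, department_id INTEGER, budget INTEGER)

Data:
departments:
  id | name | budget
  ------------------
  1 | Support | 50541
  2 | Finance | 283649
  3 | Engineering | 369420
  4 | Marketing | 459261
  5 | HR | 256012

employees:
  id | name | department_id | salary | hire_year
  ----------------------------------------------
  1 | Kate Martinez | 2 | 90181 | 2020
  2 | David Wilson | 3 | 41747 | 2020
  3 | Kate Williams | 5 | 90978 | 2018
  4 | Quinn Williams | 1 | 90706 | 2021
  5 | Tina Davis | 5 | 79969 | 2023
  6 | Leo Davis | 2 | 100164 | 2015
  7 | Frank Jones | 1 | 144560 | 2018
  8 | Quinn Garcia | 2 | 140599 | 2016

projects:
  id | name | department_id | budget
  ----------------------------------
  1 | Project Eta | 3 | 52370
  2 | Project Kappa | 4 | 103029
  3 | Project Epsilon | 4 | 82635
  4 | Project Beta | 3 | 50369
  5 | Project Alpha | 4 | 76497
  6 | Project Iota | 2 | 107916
SELECT c.name, p.name AS department, c.hire_year FROM employees c JOIN departments p ON c.department_id = p.id

Execution result:
name | department | hire_year
Kate Martinez | Finance | 2020
David Wilson | Engineering | 2020
Kate Williams | HR | 2018
Quinn Williams | Support | 2021
Tina Davis | HR | 2023
Leo Davis | Finance | 2015
Frank Jones | Support | 2018
Quinn Garcia | Finance | 2016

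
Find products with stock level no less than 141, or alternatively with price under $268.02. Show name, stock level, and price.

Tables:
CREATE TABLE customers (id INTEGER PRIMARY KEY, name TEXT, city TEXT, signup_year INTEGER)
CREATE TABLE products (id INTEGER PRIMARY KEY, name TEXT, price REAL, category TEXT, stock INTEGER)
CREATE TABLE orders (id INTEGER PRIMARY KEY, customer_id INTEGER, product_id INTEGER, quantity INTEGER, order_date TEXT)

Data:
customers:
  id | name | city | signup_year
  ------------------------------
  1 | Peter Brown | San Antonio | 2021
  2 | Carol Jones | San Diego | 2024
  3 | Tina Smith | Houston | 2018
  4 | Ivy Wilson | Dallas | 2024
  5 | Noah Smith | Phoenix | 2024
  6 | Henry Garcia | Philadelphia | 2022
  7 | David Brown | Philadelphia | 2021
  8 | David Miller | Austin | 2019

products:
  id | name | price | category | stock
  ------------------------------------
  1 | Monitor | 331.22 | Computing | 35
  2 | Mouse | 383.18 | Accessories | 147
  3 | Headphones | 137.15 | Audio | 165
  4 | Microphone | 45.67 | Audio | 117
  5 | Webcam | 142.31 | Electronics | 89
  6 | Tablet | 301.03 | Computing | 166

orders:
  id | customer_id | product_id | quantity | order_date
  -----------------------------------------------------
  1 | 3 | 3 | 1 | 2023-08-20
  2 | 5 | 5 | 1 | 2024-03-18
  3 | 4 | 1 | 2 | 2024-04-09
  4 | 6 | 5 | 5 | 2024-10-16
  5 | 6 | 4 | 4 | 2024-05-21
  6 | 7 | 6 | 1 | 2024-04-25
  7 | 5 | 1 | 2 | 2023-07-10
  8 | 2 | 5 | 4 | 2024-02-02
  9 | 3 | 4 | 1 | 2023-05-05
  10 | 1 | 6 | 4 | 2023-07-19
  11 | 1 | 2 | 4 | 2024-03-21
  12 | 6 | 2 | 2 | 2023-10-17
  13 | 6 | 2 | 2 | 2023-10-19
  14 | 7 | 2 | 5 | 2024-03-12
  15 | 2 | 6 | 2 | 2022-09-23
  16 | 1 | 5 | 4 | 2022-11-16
SELECT name, stock, price FROM products WHERE stock >= 141 OR price < 268.02

Execution result:
name | stock | price
Mouse | 147 | 383.18
Headphones | 165 | 137.15
Microphone | 117 | 45.67
Webcam | 89 | 142.31
Tablet | 166 | 301.03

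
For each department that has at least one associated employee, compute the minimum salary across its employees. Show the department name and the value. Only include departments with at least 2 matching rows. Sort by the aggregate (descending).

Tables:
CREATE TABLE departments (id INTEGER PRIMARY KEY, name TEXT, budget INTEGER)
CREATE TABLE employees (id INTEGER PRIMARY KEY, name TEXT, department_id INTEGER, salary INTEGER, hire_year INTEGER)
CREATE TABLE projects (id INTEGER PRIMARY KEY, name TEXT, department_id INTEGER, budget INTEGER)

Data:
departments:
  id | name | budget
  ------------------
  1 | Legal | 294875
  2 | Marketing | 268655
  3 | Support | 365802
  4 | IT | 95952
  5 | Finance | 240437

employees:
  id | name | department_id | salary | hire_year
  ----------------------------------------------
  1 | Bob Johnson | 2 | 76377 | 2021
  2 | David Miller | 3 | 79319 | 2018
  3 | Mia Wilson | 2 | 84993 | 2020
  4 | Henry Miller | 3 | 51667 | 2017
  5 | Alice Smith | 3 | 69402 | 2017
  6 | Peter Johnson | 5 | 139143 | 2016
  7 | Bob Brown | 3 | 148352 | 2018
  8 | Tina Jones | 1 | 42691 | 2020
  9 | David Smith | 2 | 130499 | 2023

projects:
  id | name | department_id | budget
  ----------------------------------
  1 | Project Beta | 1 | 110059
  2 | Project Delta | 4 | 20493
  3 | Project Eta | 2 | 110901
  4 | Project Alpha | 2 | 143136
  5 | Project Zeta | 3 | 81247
SELECT p.name, MIN(c.salary) AS min_salary FROM employees c JOIN departments p ON c.department_id = p.id GROUP BY p.id, p.name HAVING COUNT(*) >= 2 ORDER BY min_salary DESC

Execution result:
name | min_salary
Marketing | 76377
Support | 51667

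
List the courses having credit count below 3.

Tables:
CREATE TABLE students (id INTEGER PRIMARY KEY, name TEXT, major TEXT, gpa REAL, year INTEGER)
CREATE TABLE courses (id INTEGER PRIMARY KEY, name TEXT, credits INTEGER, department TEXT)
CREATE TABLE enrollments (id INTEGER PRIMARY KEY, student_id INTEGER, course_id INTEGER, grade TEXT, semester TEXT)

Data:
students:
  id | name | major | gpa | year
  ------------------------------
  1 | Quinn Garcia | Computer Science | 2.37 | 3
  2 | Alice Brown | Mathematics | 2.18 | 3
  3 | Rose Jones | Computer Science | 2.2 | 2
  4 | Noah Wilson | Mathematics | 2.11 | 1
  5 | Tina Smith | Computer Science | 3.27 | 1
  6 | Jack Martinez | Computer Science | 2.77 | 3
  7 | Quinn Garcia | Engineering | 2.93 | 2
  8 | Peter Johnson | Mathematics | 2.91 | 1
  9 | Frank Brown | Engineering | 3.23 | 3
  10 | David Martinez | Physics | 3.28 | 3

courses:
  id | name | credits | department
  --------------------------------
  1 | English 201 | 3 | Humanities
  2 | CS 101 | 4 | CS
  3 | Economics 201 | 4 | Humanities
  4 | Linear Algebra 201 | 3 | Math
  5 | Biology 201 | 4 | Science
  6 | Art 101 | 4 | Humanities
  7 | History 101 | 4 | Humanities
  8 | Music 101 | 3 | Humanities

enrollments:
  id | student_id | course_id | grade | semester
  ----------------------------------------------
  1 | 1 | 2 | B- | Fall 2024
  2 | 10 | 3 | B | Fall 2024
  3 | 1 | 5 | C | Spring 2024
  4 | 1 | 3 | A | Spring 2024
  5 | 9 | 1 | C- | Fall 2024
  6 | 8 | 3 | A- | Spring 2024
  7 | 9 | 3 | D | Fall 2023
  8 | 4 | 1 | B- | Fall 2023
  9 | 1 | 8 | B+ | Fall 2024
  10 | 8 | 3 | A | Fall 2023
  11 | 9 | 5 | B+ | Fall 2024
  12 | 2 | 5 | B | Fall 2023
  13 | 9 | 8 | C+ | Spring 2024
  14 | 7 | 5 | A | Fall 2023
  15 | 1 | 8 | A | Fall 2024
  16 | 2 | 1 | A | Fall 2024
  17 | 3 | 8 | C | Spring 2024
SELECT name, credits FROM courses WHERE credits < 3

Execution result:
(no rows)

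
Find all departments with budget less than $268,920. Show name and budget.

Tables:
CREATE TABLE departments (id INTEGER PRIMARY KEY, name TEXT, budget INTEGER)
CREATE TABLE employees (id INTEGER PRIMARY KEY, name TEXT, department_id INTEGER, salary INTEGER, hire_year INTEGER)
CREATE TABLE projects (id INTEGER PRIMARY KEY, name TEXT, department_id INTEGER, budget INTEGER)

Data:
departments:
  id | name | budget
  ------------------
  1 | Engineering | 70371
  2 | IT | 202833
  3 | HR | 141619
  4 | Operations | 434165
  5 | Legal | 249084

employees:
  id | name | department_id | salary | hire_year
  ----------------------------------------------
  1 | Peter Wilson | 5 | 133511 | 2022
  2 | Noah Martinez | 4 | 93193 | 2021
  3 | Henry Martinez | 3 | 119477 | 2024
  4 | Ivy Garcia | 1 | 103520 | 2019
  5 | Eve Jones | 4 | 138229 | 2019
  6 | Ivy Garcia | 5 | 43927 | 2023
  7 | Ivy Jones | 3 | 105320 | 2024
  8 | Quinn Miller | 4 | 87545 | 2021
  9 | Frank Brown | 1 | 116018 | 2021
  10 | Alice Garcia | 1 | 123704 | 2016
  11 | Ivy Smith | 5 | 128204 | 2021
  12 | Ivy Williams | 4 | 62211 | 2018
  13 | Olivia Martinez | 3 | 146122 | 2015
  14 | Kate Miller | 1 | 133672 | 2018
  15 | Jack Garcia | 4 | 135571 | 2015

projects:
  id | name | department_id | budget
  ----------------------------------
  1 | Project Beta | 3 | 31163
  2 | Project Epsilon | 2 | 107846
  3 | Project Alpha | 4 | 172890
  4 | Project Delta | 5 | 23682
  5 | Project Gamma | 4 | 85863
SELECT name, budget FROM departments WHERE budget < 268920

Execution result:
name | budget
Engineering | 70371
IT | 202833
HR | 141619
Legal | 249084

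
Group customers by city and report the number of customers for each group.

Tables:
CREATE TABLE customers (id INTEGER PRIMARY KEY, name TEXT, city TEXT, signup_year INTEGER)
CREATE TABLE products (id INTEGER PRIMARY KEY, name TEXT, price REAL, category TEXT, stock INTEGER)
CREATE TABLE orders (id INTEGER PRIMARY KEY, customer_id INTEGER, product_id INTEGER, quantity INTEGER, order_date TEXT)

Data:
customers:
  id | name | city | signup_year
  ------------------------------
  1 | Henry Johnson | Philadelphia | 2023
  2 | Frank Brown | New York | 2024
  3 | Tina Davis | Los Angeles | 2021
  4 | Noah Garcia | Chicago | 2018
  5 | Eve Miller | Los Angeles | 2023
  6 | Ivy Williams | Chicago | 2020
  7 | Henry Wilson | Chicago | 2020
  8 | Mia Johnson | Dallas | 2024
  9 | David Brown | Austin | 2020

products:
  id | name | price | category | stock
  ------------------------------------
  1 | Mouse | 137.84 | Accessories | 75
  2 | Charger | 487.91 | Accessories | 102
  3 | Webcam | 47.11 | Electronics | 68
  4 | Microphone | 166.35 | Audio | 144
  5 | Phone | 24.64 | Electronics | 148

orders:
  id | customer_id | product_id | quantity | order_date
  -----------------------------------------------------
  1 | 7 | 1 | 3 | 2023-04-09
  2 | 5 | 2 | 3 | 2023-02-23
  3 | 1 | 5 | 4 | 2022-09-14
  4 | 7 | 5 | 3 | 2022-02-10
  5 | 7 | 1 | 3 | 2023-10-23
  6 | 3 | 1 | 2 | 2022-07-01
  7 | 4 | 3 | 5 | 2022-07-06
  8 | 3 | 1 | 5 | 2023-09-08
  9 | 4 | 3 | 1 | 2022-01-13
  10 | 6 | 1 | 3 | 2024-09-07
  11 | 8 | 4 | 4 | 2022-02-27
SELECT city, COUNT(*) AS n FROM customers GROUP BY city

Execution result:
city | n
Austin | 1
Chicago | 3
Dallas | 1
Los Angeles | 2
New York | 1
Philadelphia | 1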